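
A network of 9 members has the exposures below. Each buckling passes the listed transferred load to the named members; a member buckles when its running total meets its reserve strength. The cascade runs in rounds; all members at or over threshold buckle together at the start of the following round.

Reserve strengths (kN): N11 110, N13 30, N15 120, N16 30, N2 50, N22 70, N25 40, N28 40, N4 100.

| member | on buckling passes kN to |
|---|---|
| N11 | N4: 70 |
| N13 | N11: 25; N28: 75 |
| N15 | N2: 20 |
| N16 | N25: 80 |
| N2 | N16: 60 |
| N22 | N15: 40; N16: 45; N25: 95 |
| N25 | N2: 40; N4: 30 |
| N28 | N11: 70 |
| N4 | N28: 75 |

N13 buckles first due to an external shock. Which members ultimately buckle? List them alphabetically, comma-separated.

N13, N28

Round 1 — N13 buckles (initial).
  N11: +25 → 25 < 110
  N28: +75 → 75 ≥ 40
Round 2 — N28 buckles.
  N11: +70 → 95 < 110
No further bucklings.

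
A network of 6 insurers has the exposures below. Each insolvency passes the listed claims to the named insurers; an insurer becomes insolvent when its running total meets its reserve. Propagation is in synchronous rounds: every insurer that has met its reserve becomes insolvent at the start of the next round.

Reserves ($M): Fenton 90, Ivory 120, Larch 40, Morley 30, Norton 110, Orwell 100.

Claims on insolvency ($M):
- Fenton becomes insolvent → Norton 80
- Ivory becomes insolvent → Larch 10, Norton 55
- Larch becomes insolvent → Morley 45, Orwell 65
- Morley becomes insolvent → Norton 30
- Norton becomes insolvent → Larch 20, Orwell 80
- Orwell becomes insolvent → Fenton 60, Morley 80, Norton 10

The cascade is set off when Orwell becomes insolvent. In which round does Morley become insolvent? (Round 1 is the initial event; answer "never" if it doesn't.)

Round 1 — Orwell becomes insolvent (initial).
  Fenton: +60 → 60 < 90
  Morley: +80 → 80 ≥ 30
  Norton: +10 → 10 < 110
Round 2 — Morley becomes insolvent.
  Norton: +30 → 40 < 110
No further insolvencies.

2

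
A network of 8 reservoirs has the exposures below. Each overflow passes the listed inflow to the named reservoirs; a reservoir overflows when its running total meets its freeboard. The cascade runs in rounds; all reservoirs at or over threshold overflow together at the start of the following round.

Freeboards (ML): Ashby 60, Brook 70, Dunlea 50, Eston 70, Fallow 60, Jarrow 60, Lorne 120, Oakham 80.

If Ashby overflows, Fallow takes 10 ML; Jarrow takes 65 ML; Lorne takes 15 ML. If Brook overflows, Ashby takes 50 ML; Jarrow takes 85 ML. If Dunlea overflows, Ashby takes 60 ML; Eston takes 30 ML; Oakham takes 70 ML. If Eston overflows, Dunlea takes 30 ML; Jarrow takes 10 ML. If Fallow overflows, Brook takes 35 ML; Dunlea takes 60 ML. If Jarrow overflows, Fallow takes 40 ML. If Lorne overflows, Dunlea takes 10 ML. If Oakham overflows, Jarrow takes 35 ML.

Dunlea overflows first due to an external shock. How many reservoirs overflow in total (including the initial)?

Round 1 — Dunlea overflows (initial).
  Ashby: +60 → 60 ≥ 60
  Eston: +30 → 30 < 70
  Oakham: +70 → 70 < 80
Round 2 — Ashby overflows.
  Fallow: +10 → 10 < 60
  Jarrow: +65 → 65 ≥ 60
  Lorne: +15 → 15 < 120
Round 3 — Jarrow overflows.
  Fallow: +40 → 50 < 60
No further overflows.

3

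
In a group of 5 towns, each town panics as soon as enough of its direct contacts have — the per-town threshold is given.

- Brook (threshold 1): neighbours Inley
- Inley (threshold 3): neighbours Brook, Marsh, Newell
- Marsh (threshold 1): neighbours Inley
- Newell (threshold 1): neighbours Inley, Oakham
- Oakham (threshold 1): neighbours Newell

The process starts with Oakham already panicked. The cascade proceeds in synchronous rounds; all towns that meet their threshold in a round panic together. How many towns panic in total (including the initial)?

Round 1 — Oakham panics (initial).
Round 2 — checking thresholds:
  Newell: 1 of 2 neighbours ≥ 1, panics.
Round 3 — no new panics; cascade stops.

2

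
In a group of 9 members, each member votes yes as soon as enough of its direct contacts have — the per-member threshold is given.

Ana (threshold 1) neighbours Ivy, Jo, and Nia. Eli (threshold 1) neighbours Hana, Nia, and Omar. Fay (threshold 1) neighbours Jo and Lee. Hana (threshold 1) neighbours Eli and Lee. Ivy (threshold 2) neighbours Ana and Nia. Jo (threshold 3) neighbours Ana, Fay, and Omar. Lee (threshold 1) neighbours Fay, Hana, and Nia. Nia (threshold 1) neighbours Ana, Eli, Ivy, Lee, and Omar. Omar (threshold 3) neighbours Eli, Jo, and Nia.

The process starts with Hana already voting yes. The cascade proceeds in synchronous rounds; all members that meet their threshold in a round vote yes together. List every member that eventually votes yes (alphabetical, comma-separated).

Round 1 — Hana votes yes (initial).
Round 2 — checking thresholds:
  Eli: 1 of 3 neighbours ≥ 1, votes yes.
  Lee: 1 of 3 neighbours ≥ 1, votes yes.
Round 3 — checking thresholds:
  Fay: 1 of 2 neighbours ≥ 1, votes yes.
  Nia: 2 of 5 neighbours ≥ 1, votes yes.
  Omar: 1 of 3 neighbours < 3, below threshold.
Round 4 — checking thresholds:
  Ana: 1 of 3 neighbours ≥ 1, votes yes.
  Ivy: 1 of 2 neighbours < 2, below threshold.
  Jo: 1 of 3 neighbours < 3, below threshold.
  Omar: 2 of 3 neighbours < 3, below threshold.
Round 5 — checking thresholds:
  Ivy: 2 of 2 neighbours ≥ 2, votes yes.
  Jo: 2 of 3 neighbours < 3, below threshold.
  Omar: 2 of 3 neighbours < 3, below threshold.
Round 6 — no new yes votes; cascade stops.

Ana, Eli, Fay, Hana, Ivy, Lee, Nia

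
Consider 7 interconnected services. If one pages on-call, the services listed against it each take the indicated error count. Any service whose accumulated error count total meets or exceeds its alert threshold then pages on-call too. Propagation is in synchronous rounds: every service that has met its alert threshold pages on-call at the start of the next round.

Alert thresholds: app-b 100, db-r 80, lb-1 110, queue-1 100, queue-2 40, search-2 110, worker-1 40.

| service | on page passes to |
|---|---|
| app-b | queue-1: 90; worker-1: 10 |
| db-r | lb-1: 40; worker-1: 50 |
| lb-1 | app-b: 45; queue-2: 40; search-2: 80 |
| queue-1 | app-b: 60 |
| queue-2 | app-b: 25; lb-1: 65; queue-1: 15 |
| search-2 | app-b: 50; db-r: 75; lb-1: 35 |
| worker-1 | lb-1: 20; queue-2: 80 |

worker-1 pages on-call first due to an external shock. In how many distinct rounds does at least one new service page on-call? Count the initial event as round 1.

Round 1 — worker-1 pages on-call (initial).
  lb-1: +20 → 20 < 110
  queue-2: +80 → 80 ≥ 40
Round 2 — queue-2 pages on-call.
  app-b: +25 → 25 < 100
  lb-1: +65 → 85 < 110
  queue-1: +15 → 15 < 100
No further pages.

2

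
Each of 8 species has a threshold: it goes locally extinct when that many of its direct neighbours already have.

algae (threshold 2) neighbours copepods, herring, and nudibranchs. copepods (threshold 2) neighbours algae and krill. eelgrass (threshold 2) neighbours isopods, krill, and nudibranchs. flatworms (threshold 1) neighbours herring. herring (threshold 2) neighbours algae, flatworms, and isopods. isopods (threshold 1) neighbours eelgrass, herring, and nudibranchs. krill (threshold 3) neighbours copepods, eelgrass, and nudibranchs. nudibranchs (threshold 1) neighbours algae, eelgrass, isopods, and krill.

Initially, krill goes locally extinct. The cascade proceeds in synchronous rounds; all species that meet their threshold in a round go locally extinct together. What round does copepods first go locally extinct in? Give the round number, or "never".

Round 1 — krill goes locally extinct (initial).
Round 2 — checking thresholds:
  copepods: 1 of 2 neighbours < 2, holds.
  eelgrass: 1 of 3 neighbours < 2, holds.
  nudibranchs: 1 of 4 neighbours ≥ 1, goes locally extinct.
Round 3 — checking thresholds:
  algae: 1 of 3 neighbours < 2, holds.
  copepods: 1 of 2 neighbours < 2, holds.
  eelgrass: 2 of 3 neighbours ≥ 2, goes locally extinct.
  isopods: 1 of 3 neighbours ≥ 1, goes locally extinct.
Round 4 — no new extinctions; cascade stops.

never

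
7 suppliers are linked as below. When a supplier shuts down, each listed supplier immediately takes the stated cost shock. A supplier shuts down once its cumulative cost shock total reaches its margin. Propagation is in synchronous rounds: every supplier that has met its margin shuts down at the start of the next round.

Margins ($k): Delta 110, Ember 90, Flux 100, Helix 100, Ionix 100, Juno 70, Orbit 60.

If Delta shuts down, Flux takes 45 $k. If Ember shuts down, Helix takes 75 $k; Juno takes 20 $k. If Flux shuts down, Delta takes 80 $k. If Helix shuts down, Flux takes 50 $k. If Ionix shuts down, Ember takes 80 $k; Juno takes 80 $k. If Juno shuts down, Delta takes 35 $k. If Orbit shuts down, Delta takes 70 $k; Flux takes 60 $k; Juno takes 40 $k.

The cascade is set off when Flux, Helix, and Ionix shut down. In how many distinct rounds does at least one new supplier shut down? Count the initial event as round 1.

3

Round 1 — Flux, Helix, Ionix shut down (initial).
  Delta: +80 → 80 < 110
  Ember: +80 → 80 < 90
  Juno: +80 → 80 ≥ 70
Round 2 — Juno shuts down.
  Delta: +35 → 115 ≥ 110
Round 3 — Delta shuts down.
No further shutdowns.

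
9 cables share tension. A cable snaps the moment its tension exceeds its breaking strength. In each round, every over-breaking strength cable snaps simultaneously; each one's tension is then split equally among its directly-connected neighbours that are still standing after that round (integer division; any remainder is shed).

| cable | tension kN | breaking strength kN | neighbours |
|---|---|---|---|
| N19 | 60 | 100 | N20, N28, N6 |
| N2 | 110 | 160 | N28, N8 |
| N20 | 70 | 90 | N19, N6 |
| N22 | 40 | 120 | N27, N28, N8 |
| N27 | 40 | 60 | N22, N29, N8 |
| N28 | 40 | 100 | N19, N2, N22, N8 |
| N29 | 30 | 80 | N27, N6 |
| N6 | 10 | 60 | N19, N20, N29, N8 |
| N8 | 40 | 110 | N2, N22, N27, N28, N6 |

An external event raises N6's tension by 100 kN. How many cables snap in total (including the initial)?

9

Round 1 — N6 at 110 > 60. N6 snaps.
  N6 sheds 110 kN to N19, N20, N29, N8: 27 each (2 lost).
    N19: 60+27 = 87 ≤ 100
    N20: 70+27 = 97 > 90
    N29: 30+27 = 57 ≤ 80
    N8: 40+27 = 67 ≤ 110
Round 2 — N20 snaps.
  N20 sheds 97 kN to N19: 97 each.
    N19: 87+97 = 184 > 100
Round 3 — N19 snaps.
  N19 sheds 184 kN to N28: 184 each.
    N28: 40+184 = 224 > 100
Round 4 — N28 snaps.
  N28 sheds 224 kN to N2, N22, N8: 74 each (2 lost).
    N2: 110+74 = 184 > 160
    N22: 40+74 = 114 ≤ 120
    N8: 67+74 = 141 > 110
Round 5 — N2, N8 snap.
  N2 sheds 184 kN: no online neighbours, lost.
  N8 sheds 141 kN to N22, N27: 70 each (1 lost).
    N22: 114+70 = 184 > 120
    N27: 40+70 = 110 > 60
Round 6 — N22, N27 snap.
  N22 sheds 184 kN: no online neighbours, lost.
  N27 sheds 110 kN to N29: 110 each.
    N29: 57+110 = 167 > 80
Round 7 — N29 snaps.
  N29 sheds 167 kN: no online neighbours, lost.
No further breaks.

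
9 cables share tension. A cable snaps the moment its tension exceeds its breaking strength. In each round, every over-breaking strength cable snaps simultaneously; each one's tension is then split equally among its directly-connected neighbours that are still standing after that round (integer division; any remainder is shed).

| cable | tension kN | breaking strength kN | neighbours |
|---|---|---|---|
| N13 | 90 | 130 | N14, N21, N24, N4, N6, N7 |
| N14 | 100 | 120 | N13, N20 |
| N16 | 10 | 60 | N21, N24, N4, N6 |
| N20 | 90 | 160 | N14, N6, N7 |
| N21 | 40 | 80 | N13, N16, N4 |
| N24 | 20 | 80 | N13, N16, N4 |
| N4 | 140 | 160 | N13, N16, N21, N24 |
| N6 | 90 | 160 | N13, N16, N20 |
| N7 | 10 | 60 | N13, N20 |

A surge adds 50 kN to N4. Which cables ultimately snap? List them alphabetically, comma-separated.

N13, N14, N16, N20, N21, N24, N4, N6, N7

Round 1 — N4 at 190 > 160. N4 snaps.
  N4 sheds 190 kN to N13, N16, N21, N24: 47 each (2 lost).
    N13: 90+47 = 137 > 130
    N16: 10+47 = 57 ≤ 60
    N21: 40+47 = 87 > 80
    N24: 20+47 = 67 ≤ 80
Round 2 — N13, N21 snap.
  N13 sheds 137 kN to N14, N24, N6, N7: 34 each (1 lost).
    N14: 100+34 = 134 > 120
    N24: 67+34 = 101 > 80
    N6: 90+34 = 124 ≤ 160
    N7: 10+34 = 44 ≤ 60
  N21 sheds 87 kN to N16: 87 each.
    N16: 57+87 = 144 > 60
Round 3 — N14, N16, N24 snap.
  N14 sheds 134 kN to N20: 134 each.
    N20: 90+134 = 224 > 160
  N16 sheds 144 kN to N6: 144 each.
    N6: 124+144 = 268 > 160
  N24 sheds 101 kN: no online neighbours, lost.
Round 4 — N20, N6 snap.
  N20 sheds 224 kN to N7: 224 each.
    N7: 44+224 = 268 > 60
  N6 sheds 268 kN: no online neighbours, lost.
Round 5 — N7 snaps.
  N7 sheds 268 kN: no online neighbours, lost.
No further breaks.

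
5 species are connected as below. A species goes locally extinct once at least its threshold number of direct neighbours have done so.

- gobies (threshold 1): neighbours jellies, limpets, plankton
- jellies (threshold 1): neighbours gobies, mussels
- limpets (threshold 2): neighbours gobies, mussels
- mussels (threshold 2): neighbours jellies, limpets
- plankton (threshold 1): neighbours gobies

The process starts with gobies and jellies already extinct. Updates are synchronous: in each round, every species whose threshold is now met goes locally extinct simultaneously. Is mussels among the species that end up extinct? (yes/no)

Round 1 — gobies, jellies go locally extinct (initial).
Round 2 — checking thresholds:
  limpets: 1 of 2 neighbours < 2, holds.
  mussels: 1 of 2 neighbours < 2, holds.
  plankton: 1 of 1 neighbours ≥ 1, goes locally extinct.
Round 3 — no new extinctions; cascade stops.

no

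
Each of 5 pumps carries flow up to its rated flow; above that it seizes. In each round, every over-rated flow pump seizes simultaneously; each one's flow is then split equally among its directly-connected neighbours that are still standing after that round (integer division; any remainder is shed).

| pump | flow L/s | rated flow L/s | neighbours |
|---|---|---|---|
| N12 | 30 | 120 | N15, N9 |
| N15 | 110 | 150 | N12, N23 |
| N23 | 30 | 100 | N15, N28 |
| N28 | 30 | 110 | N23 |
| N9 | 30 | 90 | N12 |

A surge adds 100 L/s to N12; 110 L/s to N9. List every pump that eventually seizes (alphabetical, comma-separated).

Round 1 — N12 at 130 > 120; N9 at 140 > 90. N12, N9 seize.
  N12 sheds 130 L/s to N15: 130 each.
    N15: 110+130 = 240 > 150
  N9 sheds 140 L/s: no online neighbours, lost.
Round 2 — N15 seizes.
  N15 sheds 240 L/s to N23: 240 each.
    N23: 30+240 = 270 > 100
Round 3 — N23 seizes.
  N23 sheds 270 L/s to N28: 270 each.
    N28: 30+270 = 300 > 110
Round 4 — N28 seizes.
  N28 sheds 300 L/s: no online neighbours, lost.
No further seizures.

N12, N15, N23, N28, N9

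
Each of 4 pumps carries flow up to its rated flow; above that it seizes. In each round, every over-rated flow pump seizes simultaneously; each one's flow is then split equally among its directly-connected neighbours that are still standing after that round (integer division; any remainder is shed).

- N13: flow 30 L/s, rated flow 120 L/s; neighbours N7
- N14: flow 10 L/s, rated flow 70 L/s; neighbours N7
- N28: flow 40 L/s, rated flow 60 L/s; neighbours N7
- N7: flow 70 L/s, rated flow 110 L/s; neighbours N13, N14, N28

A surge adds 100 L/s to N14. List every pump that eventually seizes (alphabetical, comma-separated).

N14, N28, N7

Round 1 — N14 at 110 > 70. N14 seizes.
  N14 sheds 110 L/s to N7: 110 each.
    N7: 70+110 = 180 > 110
Round 2 — N7 seizes.
  N7 sheds 180 L/s to N13, N28: 90 each.
    N13: 30+90 = 120 ≤ 120
    N28: 40+90 = 130 > 60
Round 3 — N28 seizes.
  N28 sheds 130 L/s: no online neighbours, lost.
No further seizures.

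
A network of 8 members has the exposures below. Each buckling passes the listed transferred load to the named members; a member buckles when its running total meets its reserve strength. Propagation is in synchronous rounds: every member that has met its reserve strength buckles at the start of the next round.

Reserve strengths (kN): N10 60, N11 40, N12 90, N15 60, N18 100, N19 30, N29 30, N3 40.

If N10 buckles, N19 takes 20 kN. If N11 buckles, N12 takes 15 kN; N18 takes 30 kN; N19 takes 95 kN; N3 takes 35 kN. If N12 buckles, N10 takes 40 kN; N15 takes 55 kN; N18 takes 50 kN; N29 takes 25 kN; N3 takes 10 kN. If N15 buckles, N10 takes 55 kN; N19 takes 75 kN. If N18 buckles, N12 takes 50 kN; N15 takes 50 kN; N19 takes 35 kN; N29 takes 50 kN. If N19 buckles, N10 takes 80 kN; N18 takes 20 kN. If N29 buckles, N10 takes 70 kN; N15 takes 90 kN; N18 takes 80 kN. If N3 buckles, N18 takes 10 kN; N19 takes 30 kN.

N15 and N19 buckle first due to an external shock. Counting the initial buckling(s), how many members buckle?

3

Round 1 — N15, N19 buckle (initial).
  N10: +55+80 → 135 ≥ 60
  N18: +20 → 20 < 100
Round 2 — N10 buckles.
No further bucklings.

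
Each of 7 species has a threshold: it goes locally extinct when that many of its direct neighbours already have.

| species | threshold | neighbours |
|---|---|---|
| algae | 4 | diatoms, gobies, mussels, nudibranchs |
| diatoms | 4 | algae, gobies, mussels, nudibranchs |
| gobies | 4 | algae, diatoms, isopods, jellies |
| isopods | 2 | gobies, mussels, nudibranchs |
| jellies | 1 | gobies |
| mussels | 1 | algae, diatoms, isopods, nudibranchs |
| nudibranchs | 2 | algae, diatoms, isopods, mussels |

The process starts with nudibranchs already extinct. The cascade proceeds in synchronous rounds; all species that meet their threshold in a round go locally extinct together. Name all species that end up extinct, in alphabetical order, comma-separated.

Round 1 — nudibranchs goes locally extinct (initial).
Round 2 — checking thresholds:
  algae: 1 of 4 neighbours < 4, below threshold.
  diatoms: 1 of 4 neighbours < 4, below threshold.
  isopods: 1 of 3 neighbours < 2, below threshold.
  mussels: 1 of 4 neighbours ≥ 1, goes locally extinct.
Round 3 — checking thresholds:
  algae: 2 of 4 neighbours < 4, below threshold.
  diatoms: 2 of 4 neighbours < 4, below threshold.
  isopods: 2 of 3 neighbours ≥ 2, goes locally extinct.
Round 4 — no new extinctions; cascade stops.

isopods, mussels, nudibranchs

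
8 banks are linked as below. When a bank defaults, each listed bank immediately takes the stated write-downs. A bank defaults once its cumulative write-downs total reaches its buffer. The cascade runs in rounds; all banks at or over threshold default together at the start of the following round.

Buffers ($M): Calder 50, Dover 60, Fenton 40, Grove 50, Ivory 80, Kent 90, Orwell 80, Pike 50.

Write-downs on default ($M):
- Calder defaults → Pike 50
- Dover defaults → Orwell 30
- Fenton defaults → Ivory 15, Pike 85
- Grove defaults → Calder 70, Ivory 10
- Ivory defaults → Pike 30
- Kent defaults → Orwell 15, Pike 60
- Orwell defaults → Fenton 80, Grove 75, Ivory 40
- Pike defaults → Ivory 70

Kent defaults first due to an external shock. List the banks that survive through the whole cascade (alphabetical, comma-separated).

Round 1 — Kent defaults (initial).
  Orwell: +15 → 15 < 80
  Pike: +60 → 60 ≥ 50
Round 2 — Pike defaults.
  Ivory: +70 → 70 < 80
No further defaults.

Calder, Dover, Fenton, Grove, Ivory, Orwell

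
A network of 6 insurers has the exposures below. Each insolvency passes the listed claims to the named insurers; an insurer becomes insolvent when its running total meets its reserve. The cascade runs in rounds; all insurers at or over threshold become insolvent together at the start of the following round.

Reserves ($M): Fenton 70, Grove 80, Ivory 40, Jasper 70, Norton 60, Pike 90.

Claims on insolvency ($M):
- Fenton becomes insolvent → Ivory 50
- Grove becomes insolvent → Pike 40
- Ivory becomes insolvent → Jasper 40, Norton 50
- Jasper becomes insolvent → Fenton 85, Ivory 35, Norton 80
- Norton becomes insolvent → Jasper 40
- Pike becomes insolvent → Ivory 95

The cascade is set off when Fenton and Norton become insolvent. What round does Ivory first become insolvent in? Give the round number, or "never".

Round 1 — Fenton, Norton become insolvent (initial).
  Ivory: +50 → 50 ≥ 40
  Jasper: +40 → 40 < 70
Round 2 — Ivory becomes insolvent.
  Jasper: +40 → 80 ≥ 70
Round 3 — Jasper becomes insolvent.
No further insolvencies.

2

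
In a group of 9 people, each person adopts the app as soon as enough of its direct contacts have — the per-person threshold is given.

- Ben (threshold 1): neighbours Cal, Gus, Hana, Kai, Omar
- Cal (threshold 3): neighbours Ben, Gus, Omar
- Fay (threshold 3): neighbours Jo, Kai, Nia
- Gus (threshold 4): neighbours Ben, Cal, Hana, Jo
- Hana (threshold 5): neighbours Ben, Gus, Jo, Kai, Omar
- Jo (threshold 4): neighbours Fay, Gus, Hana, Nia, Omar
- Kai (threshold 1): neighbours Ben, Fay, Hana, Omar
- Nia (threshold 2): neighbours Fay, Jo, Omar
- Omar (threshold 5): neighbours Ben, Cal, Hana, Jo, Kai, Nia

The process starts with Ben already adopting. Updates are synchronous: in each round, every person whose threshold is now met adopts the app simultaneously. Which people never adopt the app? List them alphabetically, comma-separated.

Round 1 — Ben adopts the app (initial).
Round 2 — checking thresholds:
  Cal: 1 of 3 neighbours < 3, holds.
  Gus: 1 of 4 neighbours < 4, holds.
  Hana: 1 of 5 neighbours < 5, holds.
  Kai: 1 of 4 neighbours ≥ 1, adopts the app.
  Omar: 1 of 6 neighbours < 5, holds.
Round 3 — no new adoptions; cascade stops.

Cal, Fay, Gus, Hana, Jo, Nia, Omar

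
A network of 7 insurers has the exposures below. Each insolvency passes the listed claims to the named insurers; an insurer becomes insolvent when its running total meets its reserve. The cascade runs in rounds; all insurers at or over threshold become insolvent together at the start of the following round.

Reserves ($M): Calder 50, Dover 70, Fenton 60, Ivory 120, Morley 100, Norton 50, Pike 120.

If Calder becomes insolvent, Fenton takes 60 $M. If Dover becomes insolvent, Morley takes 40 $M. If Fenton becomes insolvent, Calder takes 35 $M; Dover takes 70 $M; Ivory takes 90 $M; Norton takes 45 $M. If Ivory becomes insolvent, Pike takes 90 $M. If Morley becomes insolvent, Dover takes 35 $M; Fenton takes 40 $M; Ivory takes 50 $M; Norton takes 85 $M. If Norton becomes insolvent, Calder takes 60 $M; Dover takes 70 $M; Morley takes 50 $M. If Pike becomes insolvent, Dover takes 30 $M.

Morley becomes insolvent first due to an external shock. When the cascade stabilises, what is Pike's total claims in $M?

Round 1 — Morley becomes insolvent (initial).
  Dover: +35 → 35 < 70
  Fenton: +40 → 40 < 60
  Ivory: +50 → 50 < 120
  Norton: +85 → 85 ≥ 50
Round 2 — Norton becomes insolvent.
  Calder: +60 → 60 ≥ 50
  Dover: +70 → 105 ≥ 70
Round 3 — Calder, Dover become insolvent.
  Fenton: +60 → 100 ≥ 60
Round 4 — Fenton becomes insolvent.
  Ivory: +90 → 140 ≥ 120
Round 5 — Ivory becomes insolvent.
  Pike: +90 → 90 < 120
No further insolvencies.

90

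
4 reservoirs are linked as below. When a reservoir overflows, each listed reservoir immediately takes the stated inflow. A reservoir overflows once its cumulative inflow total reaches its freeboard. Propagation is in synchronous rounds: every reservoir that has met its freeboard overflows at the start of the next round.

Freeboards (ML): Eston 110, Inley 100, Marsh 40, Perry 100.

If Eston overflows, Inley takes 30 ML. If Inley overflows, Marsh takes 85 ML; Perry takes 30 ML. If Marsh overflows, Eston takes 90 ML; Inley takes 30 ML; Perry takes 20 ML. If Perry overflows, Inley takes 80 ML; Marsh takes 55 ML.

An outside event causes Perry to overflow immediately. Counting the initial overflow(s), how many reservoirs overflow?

3

Round 1 — Perry overflows (initial).
  Inley: +80 → 80 < 100
  Marsh: +55 → 55 ≥ 40
Round 2 — Marsh overflows.
  Eston: +90 → 90 < 110
  Inley: +30 → 110 ≥ 100
Round 3 — Inley overflows.
No further overflows.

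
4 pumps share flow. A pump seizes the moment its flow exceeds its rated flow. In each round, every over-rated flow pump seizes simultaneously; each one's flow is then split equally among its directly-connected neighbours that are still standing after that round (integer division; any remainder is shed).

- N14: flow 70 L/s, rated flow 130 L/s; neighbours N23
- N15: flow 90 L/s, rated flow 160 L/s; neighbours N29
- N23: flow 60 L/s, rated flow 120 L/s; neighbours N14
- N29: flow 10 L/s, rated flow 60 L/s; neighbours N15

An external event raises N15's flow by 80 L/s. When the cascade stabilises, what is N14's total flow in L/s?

70

Round 1 — N15 at 170 > 160. N15 seizes.
  N15 sheds 170 L/s to N29: 170 each.
    N29: 10+170 = 180 > 60
Round 2 — N29 seizes.
  N29 sheds 180 L/s: no online neighbours, lost.
No further seizures.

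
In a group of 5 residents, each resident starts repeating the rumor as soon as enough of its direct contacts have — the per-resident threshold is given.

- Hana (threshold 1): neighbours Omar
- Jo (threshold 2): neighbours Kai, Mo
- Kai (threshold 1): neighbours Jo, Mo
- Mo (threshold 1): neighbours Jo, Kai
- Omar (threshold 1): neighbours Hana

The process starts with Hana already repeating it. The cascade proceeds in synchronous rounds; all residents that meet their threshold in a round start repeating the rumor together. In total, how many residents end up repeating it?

2

Round 1 — Hana starts repeating the rumor (initial).
Round 2 — checking thresholds:
  Omar: 1 of 1 neighbours ≥ 1, starts repeating the rumor.
Round 3 — no new spreads; cascade stops.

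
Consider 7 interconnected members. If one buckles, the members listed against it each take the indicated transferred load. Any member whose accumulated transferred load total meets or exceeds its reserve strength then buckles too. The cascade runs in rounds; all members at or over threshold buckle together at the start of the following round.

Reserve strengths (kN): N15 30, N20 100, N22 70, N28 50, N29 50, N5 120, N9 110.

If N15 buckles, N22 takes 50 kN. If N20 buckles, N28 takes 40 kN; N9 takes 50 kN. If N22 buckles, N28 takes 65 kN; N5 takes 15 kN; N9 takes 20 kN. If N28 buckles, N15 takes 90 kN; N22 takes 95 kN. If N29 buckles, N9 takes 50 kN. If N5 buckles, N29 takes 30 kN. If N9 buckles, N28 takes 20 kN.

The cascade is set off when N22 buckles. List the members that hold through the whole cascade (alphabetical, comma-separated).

Round 1 — N22 buckles (initial).
  N28: +65 → 65 ≥ 50
  N5: +15 → 15 < 120
  N9: +20 → 20 < 110
Round 2 — N28 buckles.
  N15: +90 → 90 ≥ 30
Round 3 — N15 buckles.
No further bucklings.

N20, N29, N5, N9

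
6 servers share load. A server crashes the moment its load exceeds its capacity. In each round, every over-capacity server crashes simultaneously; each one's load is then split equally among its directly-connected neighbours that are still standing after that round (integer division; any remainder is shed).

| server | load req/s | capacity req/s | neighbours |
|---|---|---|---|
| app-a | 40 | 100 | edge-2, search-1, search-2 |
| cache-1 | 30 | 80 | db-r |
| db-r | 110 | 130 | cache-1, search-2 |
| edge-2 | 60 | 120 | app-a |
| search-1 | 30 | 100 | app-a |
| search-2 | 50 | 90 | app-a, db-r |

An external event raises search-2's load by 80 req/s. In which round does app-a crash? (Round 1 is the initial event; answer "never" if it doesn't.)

2

Round 1 — search-2 at 130 > 90. search-2 crashes.
  search-2 sheds 130 req/s to app-a, db-r: 65 each.
    app-a: 40+65 = 105 > 100
    db-r: 110+65 = 175 > 130
Round 2 — app-a, db-r crash.
  app-a sheds 105 req/s to edge-2, search-1: 52 each (1 lost).
    edge-2: 60+52 = 112 ≤ 120
    search-1: 30+52 = 82 ≤ 100
  db-r sheds 175 req/s to cache-1: 175 each.
    cache-1: 30+175 = 205 > 80
Round 3 — cache-1 crashes.
  cache-1 sheds 205 req/s: no online neighbours, lost.
No further crashes.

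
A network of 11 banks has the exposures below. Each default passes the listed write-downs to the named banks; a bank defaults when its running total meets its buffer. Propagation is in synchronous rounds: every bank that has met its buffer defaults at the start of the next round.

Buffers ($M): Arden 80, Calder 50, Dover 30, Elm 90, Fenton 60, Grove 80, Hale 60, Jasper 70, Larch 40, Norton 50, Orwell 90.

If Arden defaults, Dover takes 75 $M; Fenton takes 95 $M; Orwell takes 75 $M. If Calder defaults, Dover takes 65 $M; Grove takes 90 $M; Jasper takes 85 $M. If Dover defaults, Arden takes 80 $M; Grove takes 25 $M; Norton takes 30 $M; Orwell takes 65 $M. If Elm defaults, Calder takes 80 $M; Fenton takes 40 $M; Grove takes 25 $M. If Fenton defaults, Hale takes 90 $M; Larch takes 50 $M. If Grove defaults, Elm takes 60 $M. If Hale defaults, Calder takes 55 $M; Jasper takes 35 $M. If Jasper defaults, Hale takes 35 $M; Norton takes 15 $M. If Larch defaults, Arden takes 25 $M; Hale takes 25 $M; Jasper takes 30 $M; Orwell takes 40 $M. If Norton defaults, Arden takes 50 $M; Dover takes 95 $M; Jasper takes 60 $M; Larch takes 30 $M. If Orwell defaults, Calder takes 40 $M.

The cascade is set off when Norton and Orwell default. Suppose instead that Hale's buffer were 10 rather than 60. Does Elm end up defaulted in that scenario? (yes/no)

With Hale's buffer at 10:
Round 1 — Norton, Orwell default (initial).
  Arden: +50 → 50 < 80
  Calder: +40 → 40 < 50
  Dover: +95 → 95 ≥ 30
  Jasper: +60 → 60 < 70
  Larch: +30 → 30 < 40
Round 2 — Dover defaults.
  Arden: +80 → 130 ≥ 80
  Grove: +25 → 25 < 80
Round 3 — Arden defaults.
  Fenton: +95 → 95 ≥ 60
Round 4 — Fenton defaults.
  Hale: +90 → 90 ≥ 10
  Larch: +50 → 80 ≥ 40
Round 5 — Hale, Larch default.
  Calder: +55 → 95 ≥ 50
  Jasper: +35+30 → 125 ≥ 70
Round 6 — Calder, Jasper default.
  Grove: +90 → 115 ≥ 80
Round 7 — Grove defaults.
  Elm: +60 → 60 < 90
No further defaults.

no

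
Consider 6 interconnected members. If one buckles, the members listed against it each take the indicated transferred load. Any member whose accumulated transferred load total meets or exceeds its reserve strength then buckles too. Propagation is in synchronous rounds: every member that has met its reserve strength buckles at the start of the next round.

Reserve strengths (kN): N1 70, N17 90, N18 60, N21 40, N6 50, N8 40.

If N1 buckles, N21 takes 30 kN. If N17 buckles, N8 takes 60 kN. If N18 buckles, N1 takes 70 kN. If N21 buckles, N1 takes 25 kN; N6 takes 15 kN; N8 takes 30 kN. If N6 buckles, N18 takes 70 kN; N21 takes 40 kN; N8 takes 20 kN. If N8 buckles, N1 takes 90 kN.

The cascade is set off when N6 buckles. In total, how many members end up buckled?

5

Round 1 — N6 buckles (initial).
  N18: +70 → 70 ≥ 60
  N21: +40 → 40 ≥ 40
  N8: +20 → 20 < 40
Round 2 — N18, N21 buckle.
  N1: +70+25 → 95 ≥ 70
  N8: +30 → 50 ≥ 40
Round 3 — N1, N8 buckle.
No further bucklings.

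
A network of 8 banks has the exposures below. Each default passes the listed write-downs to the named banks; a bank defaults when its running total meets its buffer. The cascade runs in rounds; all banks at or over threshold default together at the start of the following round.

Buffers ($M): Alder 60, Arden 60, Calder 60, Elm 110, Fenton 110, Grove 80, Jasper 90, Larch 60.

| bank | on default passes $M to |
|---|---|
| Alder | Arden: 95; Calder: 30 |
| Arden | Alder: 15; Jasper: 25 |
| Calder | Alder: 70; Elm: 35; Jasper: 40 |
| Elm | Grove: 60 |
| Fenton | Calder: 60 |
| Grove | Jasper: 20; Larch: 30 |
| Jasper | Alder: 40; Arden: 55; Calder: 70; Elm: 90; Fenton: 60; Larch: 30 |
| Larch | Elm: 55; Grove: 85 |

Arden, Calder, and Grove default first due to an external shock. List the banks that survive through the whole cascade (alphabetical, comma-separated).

Elm, Fenton, Jasper, Larch

Round 1 — Arden, Calder, Grove default (initial).
  Alder: +15+70 → 85 ≥ 60
  Elm: +35 → 35 < 110
  Jasper: +25+40+20 → 85 < 90
  Larch: +30 → 30 < 60
Round 2 — Alder defaults.
No further defaults.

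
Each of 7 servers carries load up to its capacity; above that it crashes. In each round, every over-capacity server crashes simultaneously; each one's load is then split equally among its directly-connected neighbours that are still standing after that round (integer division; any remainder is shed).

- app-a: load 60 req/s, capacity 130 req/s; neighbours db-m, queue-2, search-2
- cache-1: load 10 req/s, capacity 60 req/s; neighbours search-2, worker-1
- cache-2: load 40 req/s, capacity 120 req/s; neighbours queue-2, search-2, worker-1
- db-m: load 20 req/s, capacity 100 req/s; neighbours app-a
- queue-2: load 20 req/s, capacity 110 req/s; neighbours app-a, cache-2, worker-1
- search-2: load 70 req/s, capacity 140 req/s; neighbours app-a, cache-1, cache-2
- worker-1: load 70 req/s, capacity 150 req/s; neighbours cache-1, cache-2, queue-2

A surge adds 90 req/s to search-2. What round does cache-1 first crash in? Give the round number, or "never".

Round 1 — search-2 at 160 > 140. search-2 crashes.
  search-2 sheds 160 req/s to app-a, cache-1, cache-2: 53 each (1 lost).
    app-a: 60+53 = 113 ≤ 130
    cache-1: 10+53 = 63 > 60
    cache-2: 40+53 = 93 ≤ 120
Round 2 — cache-1 crashes.
  cache-1 sheds 63 req/s to worker-1: 63 each.
    worker-1: 70+63 = 133 ≤ 150
No further crashes.

2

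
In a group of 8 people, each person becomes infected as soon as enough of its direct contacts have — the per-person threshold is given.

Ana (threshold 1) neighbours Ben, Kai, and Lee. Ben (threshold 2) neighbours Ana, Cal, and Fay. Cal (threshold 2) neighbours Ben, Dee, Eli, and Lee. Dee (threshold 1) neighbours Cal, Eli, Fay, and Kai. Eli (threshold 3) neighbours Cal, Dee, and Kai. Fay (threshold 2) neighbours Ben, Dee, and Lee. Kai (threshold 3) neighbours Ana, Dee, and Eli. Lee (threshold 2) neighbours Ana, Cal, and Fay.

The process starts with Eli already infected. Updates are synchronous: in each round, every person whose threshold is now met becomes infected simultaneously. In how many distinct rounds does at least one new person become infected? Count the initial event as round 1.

Round 1 — Eli becomes infected (initial).
Round 2 — checking thresholds:
  Cal: 1 of 4 neighbours < 2, not yet.
  Dee: 1 of 4 neighbours ≥ 1, becomes infected.
  Kai: 1 of 3 neighbours < 3, not yet.
Round 3 — checking thresholds:
  Cal: 2 of 4 neighbours ≥ 2, becomes infected.
  Fay: 1 of 3 neighbours < 2, not yet.
  Kai: 2 of 3 neighbours < 3, not yet.
Round 4 — no new infections; cascade stops.

3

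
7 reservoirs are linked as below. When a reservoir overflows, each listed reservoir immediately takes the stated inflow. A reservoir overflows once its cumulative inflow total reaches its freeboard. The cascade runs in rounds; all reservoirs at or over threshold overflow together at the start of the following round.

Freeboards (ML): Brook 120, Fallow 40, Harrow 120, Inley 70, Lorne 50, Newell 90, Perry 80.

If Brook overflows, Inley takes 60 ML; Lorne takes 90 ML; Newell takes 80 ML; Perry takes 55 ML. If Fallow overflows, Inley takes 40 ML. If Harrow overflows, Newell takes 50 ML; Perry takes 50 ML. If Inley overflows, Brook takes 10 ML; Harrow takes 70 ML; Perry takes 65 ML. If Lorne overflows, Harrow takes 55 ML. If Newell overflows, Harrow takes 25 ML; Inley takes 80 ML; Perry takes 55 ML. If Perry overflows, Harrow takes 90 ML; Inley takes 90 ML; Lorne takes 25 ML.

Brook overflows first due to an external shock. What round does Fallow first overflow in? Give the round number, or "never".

never

Round 1 — Brook overflows (initial).
  Inley: +60 → 60 < 70
  Lorne: +90 → 90 ≥ 50
  Newell: +80 → 80 < 90
  Perry: +55 → 55 < 80
Round 2 — Lorne overflows.
  Harrow: +55 → 55 < 120
No further overflows.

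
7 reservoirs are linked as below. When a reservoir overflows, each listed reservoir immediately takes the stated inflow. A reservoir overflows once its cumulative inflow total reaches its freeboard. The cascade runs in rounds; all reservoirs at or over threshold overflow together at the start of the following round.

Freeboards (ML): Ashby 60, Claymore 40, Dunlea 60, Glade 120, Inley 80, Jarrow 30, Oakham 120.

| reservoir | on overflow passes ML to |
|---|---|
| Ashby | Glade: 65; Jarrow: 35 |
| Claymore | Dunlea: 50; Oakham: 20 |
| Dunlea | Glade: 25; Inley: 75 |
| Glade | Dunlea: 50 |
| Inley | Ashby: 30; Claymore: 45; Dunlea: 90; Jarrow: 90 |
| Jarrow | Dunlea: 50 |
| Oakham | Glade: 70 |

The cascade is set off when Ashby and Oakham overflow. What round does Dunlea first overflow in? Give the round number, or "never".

3

Round 1 — Ashby, Oakham overflow (initial).
  Glade: +65+70 → 135 ≥ 120
  Jarrow: +35 → 35 ≥ 30
Round 2 — Glade, Jarrow overflow.
  Dunlea: +50+50 → 100 ≥ 60
Round 3 — Dunlea overflows.
  Inley: +75 → 75 < 80
No further overflows.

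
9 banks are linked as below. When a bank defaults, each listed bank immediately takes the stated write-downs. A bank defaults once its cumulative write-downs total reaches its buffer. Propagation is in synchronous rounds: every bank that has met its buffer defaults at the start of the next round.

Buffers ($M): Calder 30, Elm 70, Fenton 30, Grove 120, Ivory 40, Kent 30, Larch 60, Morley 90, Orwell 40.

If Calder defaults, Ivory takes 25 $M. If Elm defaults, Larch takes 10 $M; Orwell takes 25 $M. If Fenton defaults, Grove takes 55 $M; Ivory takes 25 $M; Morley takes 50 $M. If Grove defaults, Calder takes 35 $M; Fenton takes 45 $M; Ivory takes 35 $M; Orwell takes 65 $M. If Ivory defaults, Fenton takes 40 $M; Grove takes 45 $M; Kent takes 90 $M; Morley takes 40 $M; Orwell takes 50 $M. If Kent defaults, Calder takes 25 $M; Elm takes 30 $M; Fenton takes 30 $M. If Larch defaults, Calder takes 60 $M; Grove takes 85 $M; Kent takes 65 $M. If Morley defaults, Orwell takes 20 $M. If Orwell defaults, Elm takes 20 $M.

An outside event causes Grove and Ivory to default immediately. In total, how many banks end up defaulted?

Round 1 — Grove, Ivory default (initial).
  Calder: +35 → 35 ≥ 30
  Fenton: +45+40 → 85 ≥ 30
  Kent: +90 → 90 ≥ 30
  Morley: +40 → 40 < 90
  Orwell: +65+50 → 115 ≥ 40
Round 2 — Calder, Fenton, Kent, Orwell default.
  Elm: +30+20 → 50 < 70
  Morley: +50 → 90 ≥ 90
Round 3 — Morley defaults.
No further defaults.

7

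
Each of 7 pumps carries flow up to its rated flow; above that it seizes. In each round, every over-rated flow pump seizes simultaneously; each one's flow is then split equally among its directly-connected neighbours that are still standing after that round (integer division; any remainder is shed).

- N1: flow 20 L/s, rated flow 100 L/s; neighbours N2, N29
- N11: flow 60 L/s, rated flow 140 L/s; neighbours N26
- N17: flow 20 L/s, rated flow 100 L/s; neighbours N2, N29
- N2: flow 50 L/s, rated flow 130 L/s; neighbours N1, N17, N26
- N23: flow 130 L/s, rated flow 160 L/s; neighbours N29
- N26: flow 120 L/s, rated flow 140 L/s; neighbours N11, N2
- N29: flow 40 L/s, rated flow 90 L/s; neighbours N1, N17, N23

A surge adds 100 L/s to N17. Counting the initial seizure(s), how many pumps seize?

3

Round 1 — N17 at 120 > 100. N17 seizes.
  N17 sheds 120 L/s to N2, N29: 60 each.
    N2: 50+60 = 110 ≤ 130
    N29: 40+60 = 100 > 90
Round 2 — N29 seizes.
  N29 sheds 100 L/s to N1, N23: 50 each.
    N1: 20+50 = 70 ≤ 100
    N23: 130+50 = 180 > 160
Round 3 — N23 seizes.
  N23 sheds 180 L/s: no online neighbours, lost.
No further seizures.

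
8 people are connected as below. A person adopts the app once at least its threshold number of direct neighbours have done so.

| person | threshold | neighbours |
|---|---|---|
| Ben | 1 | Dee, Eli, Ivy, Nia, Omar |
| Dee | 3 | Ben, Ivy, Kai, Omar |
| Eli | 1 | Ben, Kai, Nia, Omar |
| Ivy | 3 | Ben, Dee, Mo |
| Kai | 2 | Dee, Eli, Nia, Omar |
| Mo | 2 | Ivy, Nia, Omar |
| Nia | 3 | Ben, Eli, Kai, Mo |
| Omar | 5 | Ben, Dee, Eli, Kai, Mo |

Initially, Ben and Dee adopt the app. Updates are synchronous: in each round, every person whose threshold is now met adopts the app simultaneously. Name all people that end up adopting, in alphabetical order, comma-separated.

Ben, Dee, Eli, Kai, Nia

Round 1 — Ben, Dee adopt the app (initial).
Round 2 — checking thresholds:
  Eli: 1 of 4 neighbours ≥ 1, adopts the app.
  Ivy: 2 of 3 neighbours < 3, not yet.
  Kai: 1 of 4 neighbours < 2, not yet.
  Nia: 1 of 4 neighbours < 3, not yet.
  Omar: 2 of 5 neighbours < 5, not yet.
Round 3 — checking thresholds:
  Ivy: 2 of 3 neighbours < 3, not yet.
  Kai: 2 of 4 neighbours ≥ 2, adopts the app.
  Nia: 2 of 4 neighbours < 3, not yet.
  Omar: 3 of 5 neighbours < 5, not yet.
Round 4 — checking thresholds:
  Ivy: 2 of 3 neighbours < 3, not yet.
  Nia: 3 of 4 neighbours ≥ 3, adopts the app.
  Omar: 4 of 5 neighbours < 5, not yet.
Round 5 — no new adoptions; cascade stops.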